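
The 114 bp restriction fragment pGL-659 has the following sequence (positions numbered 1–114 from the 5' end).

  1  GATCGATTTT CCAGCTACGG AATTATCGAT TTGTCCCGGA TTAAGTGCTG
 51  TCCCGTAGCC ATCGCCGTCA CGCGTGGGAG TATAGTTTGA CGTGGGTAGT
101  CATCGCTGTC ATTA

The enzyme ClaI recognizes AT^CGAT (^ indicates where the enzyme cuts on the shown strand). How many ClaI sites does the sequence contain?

ATCGAT occurs starting at positions 2, 25.
ClaI cuts at 2 sites.

2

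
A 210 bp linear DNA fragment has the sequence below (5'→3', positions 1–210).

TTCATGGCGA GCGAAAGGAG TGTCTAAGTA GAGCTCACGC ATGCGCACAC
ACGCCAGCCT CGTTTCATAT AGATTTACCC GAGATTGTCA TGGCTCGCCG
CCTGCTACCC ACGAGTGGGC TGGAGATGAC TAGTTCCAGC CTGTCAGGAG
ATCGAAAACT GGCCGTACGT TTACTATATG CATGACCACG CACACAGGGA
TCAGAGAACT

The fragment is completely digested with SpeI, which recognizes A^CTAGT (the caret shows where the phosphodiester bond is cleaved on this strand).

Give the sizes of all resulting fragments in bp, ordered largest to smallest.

129, 81 bp

The SpeI site (ACTAGT) starts at position 129.
SpeI cuts after the first base of each site, so after position 129.
Linear molecule, 1 cut → 2 fragments:
  1–129 → 129 bp
  130–210 → 81 bp
Sorted largest to smallest: 129, 81 bp.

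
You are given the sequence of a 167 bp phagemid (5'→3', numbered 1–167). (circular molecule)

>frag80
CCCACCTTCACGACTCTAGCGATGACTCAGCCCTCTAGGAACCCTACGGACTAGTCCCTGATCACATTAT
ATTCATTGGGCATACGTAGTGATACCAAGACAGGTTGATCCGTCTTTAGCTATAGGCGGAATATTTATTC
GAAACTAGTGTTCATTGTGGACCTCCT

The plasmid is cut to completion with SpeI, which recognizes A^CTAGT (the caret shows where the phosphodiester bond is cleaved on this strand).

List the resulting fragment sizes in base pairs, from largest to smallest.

SpeI sites (ACTAGT) start at positions 50, 144.
SpeI cuts after the first base of each site, so after positions 50, 144.
Circular molecule, 2 cuts → 2 fragments:
  51–144 → 94 bp
  145–167 then 1–50 → 23 + 50 = 73 bp
Sorted largest to smallest: 94, 73 bp.

94, 73 bp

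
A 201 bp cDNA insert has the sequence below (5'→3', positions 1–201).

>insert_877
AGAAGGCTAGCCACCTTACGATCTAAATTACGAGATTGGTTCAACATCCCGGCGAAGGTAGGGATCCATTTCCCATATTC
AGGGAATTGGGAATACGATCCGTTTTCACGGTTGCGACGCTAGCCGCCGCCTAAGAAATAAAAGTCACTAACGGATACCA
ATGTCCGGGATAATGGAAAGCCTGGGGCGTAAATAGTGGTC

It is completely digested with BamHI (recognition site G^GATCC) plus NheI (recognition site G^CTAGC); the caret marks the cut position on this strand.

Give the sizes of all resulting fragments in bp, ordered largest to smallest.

The BamHI site (GGATCC) starts at position 62.
BamHI cuts after the first base of each site, so after position 62.
NheI sites (GCTAGC) start at positions 6, 119.
NheI cuts after the first base of each site, so after positions 6, 119.
Combined cut positions: 6, 62, 119.
Linear molecule, 3 cuts → 4 fragments:
  1–6 → 6 bp
  7–62 → 56 bp
  63–119 → 57 bp
  120–201 → 82 bp
Sorted largest to smallest: 82, 57, 56, 6 bp.

82, 57, 56, 6 bp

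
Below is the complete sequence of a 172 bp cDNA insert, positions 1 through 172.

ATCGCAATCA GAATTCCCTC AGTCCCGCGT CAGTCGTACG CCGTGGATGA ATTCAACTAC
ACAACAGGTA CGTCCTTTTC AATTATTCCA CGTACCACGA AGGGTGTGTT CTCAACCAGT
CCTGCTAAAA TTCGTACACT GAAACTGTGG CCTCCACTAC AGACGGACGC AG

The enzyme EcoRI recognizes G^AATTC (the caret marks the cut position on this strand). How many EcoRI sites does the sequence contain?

GAATTC occurs starting at positions 11, 49.
EcoRI cuts at 2 sites.

2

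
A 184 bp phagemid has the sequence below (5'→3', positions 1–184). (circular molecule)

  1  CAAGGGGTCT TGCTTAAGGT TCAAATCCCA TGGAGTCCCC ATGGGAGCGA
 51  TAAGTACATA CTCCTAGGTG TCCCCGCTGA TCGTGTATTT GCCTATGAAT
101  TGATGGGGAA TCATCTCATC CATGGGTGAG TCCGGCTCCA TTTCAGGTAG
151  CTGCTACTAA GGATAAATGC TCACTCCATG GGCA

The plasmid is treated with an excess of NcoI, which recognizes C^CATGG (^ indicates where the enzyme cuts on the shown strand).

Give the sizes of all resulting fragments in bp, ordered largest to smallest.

81, 56, 36, 11 bp

NcoI sites (CCATGG) start at positions 28, 39, 120, 176.
NcoI cuts after the first base of each site, so after positions 28, 39, 120, 176.
Circular molecule, 4 cuts → 4 fragments:
  29–39 → 11 bp
  40–120 → 81 bp
  121–176 → 56 bp
  177–184 then 1–28 → 8 + 28 = 36 bp
Sorted largest to smallest: 81, 56, 36, 11 bp.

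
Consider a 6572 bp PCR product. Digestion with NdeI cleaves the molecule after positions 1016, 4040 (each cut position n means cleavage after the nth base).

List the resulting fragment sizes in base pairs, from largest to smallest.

3024, 2532, 1016 bp

Linear molecule, 2 cuts → 3 fragments:
  1016 − 0 = 1016 bp
  4040 − 1016 = 3024 bp
  6572 − 4040 = 2532 bp
Sorted largest to smallest: 3024, 2532, 1016 bp.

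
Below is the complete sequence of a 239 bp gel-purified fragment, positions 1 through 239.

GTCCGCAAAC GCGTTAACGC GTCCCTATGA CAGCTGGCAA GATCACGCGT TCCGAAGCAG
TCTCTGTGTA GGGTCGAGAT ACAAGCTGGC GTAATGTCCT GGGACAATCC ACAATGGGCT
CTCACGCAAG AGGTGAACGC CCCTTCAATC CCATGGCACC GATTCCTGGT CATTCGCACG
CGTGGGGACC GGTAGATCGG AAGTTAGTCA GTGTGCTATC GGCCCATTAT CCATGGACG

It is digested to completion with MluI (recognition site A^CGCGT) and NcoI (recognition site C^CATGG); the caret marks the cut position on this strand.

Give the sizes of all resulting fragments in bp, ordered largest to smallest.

106, 53, 28, 27, 9, 8, 8 bp

MluI sites (ACGCGT) start at positions 9, 17, 45, 178.
MluI cuts after the first base of each site, so after positions 9, 17, 45, 178.
NcoI sites (CCATGG) start at positions 151, 231.
NcoI cuts after the first base of each site, so after positions 151, 231.
Combined cut positions: 9, 17, 45, 151, 178, 231.
Linear molecule, 6 cuts → 7 fragments:
  1–9 → 9 bp
  10–17 → 8 bp
  18–45 → 28 bp
  46–151 → 106 bp
  152–178 → 27 bp
  179–231 → 53 bp
  232–239 → 8 bp
Sorted largest to smallest: 106, 53, 28, 27, 9, 8, 8 bp.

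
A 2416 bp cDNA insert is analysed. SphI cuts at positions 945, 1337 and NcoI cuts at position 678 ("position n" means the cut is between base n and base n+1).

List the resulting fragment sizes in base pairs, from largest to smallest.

1079, 678, 392, 267 bp

Combined cut positions (sorted): 678, 945, 1337.
Linear molecule, 3 cuts → 4 fragments:
  678 − 0 = 678 bp
  945 − 678 = 267 bp
  1337 − 945 = 392 bp
  2416 − 1337 = 1079 bp
Sorted largest to smallest: 1079, 678, 392, 267 bp.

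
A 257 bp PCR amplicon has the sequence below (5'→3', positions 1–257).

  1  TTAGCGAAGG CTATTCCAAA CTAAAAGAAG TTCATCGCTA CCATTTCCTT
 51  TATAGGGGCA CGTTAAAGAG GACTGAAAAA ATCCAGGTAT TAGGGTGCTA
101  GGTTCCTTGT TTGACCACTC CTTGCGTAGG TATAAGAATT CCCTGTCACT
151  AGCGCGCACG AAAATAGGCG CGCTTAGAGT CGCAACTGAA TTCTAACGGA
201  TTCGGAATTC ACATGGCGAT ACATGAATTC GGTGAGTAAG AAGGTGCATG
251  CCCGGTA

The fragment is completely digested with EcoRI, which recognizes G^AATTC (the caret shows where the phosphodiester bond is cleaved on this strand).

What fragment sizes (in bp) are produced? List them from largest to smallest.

136, 52, 32, 20, 17 bp

EcoRI sites (GAATTC) start at positions 136, 188, 205, 225.
EcoRI cuts after the first base of each site, so after positions 136, 188, 205, 225.
Linear molecule, 4 cuts → 5 fragments:
  1–136 → 136 bp
  137–188 → 52 bp
  189–205 → 17 bp
  206–225 → 20 bp
  226–257 → 32 bp
Sorted largest to smallest: 136, 52, 32, 20, 17 bp.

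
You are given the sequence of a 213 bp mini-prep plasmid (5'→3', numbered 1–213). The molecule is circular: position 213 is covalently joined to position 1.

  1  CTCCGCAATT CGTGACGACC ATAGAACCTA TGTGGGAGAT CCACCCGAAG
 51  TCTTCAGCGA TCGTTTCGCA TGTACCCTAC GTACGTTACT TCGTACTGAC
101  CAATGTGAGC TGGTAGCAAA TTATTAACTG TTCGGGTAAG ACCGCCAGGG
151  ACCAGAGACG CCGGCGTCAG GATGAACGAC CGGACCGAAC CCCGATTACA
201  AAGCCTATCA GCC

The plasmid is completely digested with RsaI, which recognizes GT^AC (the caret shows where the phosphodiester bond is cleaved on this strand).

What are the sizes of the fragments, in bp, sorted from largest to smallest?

RsaI sites (GTAC) start at positions 72, 81, 93.
RsaI cuts after base 2 of each site, so after positions 73, 82, 94.
Circular molecule, 3 cuts → 3 fragments:
  74–82 → 9 bp
  83–94 → 12 bp
  95–213 then 1–73 → 119 + 73 = 192 bp
Sorted largest to smallest: 192, 12, 9 bp.

192, 12, 9 bp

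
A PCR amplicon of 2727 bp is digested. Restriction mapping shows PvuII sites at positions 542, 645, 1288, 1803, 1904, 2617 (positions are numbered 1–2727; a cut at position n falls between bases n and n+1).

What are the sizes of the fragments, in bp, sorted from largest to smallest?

Linear molecule, 6 cuts → 7 fragments:
  542 − 0 = 542 bp
  645 − 542 = 103 bp
  1288 − 645 = 643 bp
  1803 − 1288 = 515 bp
  1904 − 1803 = 101 bp
  2617 − 1904 = 713 bp
  2727 − 2617 = 110 bp
Sorted largest to smallest: 713, 643, 542, 515, 110, 103, 101 bp.

713, 643, 542, 515, 110, 103, 101 bp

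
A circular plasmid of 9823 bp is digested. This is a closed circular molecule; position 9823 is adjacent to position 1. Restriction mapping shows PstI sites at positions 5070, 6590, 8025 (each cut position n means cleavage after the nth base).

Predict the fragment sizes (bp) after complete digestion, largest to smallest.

6868, 1520, 1435 bp

Circular molecule, 3 cuts → 3 fragments:
  6590 − 5070 = 1520 bp
  8025 − 6590 = 1435 bp
  wrap: 9823 − 8025 + 5070 = 6868 bp
Sorted largest to smallest: 6868, 1520, 1435 bp.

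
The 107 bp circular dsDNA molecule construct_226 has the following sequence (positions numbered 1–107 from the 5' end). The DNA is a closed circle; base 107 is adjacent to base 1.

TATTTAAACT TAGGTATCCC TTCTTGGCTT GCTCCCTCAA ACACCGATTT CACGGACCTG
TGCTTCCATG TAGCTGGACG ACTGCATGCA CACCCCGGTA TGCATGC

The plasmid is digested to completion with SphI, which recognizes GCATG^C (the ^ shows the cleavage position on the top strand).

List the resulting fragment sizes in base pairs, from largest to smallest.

SphI sites (GCATGC) start at positions 84, 102.
SphI cuts after base 5 of each site (before the last base), so after positions 88, 106.
Circular molecule, 2 cuts → 2 fragments:
  89–106 → 18 bp
  107–107 then 1–88 → 1 + 88 = 89 bp
Sorted largest to smallest: 89, 18 bp.

89, 18 bp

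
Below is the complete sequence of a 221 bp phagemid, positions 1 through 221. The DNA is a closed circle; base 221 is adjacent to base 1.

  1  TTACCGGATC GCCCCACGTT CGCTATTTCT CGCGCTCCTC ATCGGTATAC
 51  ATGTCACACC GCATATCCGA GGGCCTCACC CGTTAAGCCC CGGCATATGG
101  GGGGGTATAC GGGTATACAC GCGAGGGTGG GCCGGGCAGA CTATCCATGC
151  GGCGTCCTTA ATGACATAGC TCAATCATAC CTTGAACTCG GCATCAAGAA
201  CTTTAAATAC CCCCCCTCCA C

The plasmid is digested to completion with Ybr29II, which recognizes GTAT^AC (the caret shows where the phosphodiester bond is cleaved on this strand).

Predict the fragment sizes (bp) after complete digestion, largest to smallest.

Ybr29II sites (GTATAC) start at positions 45, 105, 113.
Ybr29II cuts after base 4 of each site, so after positions 48, 108, 116.
Circular molecule, 3 cuts → 3 fragments:
  49–108 → 60 bp
  109–116 → 8 bp
  117–221 then 1–48 → 105 + 48 = 153 bp
Sorted largest to smallest: 153, 60, 8 bp.

153, 60, 8 bp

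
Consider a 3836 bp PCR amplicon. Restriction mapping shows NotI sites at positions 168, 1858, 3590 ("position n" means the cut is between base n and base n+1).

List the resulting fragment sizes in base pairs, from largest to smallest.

Linear molecule, 3 cuts → 4 fragments:
  168 − 0 = 168 bp
  1858 − 168 = 1690 bp
  3590 − 1858 = 1732 bp
  3836 − 3590 = 246 bp
Sorted largest to smallest: 1732, 1690, 246, 168 bp.

1732, 1690, 246, 168 bp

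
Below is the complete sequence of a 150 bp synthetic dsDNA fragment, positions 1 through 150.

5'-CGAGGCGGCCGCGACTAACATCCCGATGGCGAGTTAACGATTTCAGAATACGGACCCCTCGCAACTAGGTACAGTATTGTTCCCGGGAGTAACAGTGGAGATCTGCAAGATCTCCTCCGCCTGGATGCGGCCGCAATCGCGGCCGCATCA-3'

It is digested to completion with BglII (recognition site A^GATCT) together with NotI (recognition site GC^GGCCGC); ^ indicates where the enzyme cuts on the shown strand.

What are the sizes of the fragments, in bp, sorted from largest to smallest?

BglII sites (AGATCT) start at positions 99, 108.
BglII cuts after the first base of each site, so after positions 99, 108.
NotI sites (GCGGCCGC) start at positions 5, 127, 139.
NotI cuts after base 2 of each site, so after positions 6, 128, 140.
Combined cut positions: 6, 99, 108, 128, 140.
Linear molecule, 5 cuts → 6 fragments:
  1–6 → 6 bp
  7–99 → 93 bp
  100–108 → 9 bp
  109–128 → 20 bp
  129–140 → 12 bp
  141–150 → 10 bp
Sorted largest to smallest: 93, 20, 12, 10, 9, 6 bp.

93, 20, 12, 10, 9, 6 bp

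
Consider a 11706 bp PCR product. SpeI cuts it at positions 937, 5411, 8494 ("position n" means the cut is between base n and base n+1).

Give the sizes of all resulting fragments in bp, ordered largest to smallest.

4474, 3212, 3083, 937 bp

Linear molecule, 3 cuts → 4 fragments:
  937 − 0 = 937 bp
  5411 − 937 = 4474 bp
  8494 − 5411 = 3083 bp
  11706 − 8494 = 3212 bp
Sorted largest to smallest: 4474, 3212, 3083, 937 bp.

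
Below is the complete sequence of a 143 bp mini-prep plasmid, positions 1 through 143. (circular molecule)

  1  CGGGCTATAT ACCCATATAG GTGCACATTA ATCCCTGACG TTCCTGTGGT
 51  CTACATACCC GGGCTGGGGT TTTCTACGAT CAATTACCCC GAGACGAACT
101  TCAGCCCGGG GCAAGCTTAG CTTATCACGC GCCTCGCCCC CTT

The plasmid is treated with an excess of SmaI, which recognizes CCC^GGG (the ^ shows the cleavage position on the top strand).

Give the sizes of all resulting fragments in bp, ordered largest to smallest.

96, 47 bp

SmaI sites (CCCGGG) start at positions 58, 105.
SmaI cuts after base 3 of each site, so after positions 60, 107.
Circular molecule, 2 cuts → 2 fragments:
  61–107 → 47 bp
  108–143 then 1–60 → 36 + 60 = 96 bp
Sorted largest to smallest: 96, 47 bp.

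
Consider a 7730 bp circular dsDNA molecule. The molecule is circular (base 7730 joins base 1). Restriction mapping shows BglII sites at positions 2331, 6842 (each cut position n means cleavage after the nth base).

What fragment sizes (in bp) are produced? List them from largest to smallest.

4511, 3219 bp

Circular molecule, 2 cuts → 2 fragments:
  6842 − 2331 = 4511 bp
  wrap: 7730 − 6842 + 2331 = 3219 bp
Sorted largest to smallest: 4511, 3219 bp.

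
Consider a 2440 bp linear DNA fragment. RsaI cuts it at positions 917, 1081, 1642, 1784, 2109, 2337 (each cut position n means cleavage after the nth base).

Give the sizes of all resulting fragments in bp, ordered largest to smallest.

Linear molecule, 6 cuts → 7 fragments:
  917 − 0 = 917 bp
  1081 − 917 = 164 bp
  1642 − 1081 = 561 bp
  1784 − 1642 = 142 bp
  2109 − 1784 = 325 bp
  2337 − 2109 = 228 bp
  2440 − 2337 = 103 bp
Sorted largest to smallest: 917, 561, 325, 228, 164, 142, 103 bp.

917, 561, 325, 228, 164, 142, 103 bp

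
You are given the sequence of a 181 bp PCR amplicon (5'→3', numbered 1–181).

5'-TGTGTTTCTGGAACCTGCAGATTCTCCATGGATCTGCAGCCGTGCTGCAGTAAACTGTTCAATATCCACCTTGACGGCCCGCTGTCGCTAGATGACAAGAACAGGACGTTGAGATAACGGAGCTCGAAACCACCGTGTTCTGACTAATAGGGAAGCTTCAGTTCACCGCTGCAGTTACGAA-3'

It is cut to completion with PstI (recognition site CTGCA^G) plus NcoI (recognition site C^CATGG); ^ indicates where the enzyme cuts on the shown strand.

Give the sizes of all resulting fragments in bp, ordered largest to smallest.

124, 19, 12, 11, 8, 7 bp

PstI sites (CTGCAG) start at positions 15, 34, 45, 169.
PstI cuts after base 5 of each site (before the last base), so after positions 19, 38, 49, 173.
The NcoI site (CCATGG) starts at position 26.
NcoI cuts after the first base of each site, so after position 26.
Combined cut positions: 19, 26, 38, 49, 173.
Linear molecule, 5 cuts → 6 fragments:
  1–19 → 19 bp
  20–26 → 7 bp
  27–38 → 12 bp
  39–49 → 11 bp
  50–173 → 124 bp
  174–181 → 8 bp
Sorted largest to smallest: 124, 19, 12, 11, 8, 7 bp.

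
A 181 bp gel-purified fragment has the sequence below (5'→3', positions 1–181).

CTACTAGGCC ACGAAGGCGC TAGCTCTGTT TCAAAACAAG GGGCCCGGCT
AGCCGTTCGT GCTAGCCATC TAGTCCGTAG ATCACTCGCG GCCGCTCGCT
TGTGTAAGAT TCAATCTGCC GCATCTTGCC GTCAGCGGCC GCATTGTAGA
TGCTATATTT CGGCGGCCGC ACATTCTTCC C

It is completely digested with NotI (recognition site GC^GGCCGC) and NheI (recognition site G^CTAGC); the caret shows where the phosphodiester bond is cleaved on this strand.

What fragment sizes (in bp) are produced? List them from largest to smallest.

47, 29, 28, 28, 19, 17, 13 bp

NotI sites (GCGGCCGC) start at positions 88, 135, 163.
NotI cuts after base 2 of each site, so after positions 89, 136, 164.
NheI sites (GCTAGC) start at positions 19, 48, 61.
NheI cuts after the first base of each site, so after positions 19, 48, 61.
Combined cut positions: 19, 48, 61, 89, 136, 164.
Linear molecule, 6 cuts → 7 fragments:
  1–19 → 19 bp
  20–48 → 29 bp
  49–61 → 13 bp
  62–89 → 28 bp
  90–136 → 47 bp
  137–164 → 28 bp
  165–181 → 17 bp
Sorted largest to smallest: 47, 29, 28, 28, 19, 17, 13 bp.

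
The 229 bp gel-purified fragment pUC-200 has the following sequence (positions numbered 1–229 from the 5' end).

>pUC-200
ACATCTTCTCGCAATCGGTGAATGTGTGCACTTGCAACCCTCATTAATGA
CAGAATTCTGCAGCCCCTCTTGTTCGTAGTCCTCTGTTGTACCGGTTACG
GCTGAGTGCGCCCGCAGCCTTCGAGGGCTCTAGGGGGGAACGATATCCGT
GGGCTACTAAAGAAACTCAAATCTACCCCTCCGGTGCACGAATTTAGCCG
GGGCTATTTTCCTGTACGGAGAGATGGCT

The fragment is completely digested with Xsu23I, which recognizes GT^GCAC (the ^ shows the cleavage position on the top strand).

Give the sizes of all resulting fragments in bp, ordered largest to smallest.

158, 44, 27 bp

Xsu23I sites (GTGCAC) start at positions 26, 184.
Xsu23I cuts after base 2 of each site, so after positions 27, 185.
Linear molecule, 2 cuts → 3 fragments:
  1–27 → 27 bp
  28–185 → 158 bp
  186–229 → 44 bp
Sorted largest to smallest: 158, 44, 27 bp.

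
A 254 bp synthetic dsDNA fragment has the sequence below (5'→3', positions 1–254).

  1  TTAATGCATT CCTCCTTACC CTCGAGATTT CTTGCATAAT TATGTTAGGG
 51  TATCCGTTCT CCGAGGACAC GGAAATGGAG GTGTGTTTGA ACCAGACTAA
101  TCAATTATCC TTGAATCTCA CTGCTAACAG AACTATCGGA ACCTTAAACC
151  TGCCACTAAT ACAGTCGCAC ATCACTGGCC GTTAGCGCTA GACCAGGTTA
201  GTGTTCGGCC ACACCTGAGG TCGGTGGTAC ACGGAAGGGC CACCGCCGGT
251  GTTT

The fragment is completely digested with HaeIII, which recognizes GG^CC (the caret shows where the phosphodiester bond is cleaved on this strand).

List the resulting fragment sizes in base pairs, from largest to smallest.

HaeIII sites (GGCC) start at positions 177, 207, 238.
HaeIII cuts after base 2 of each site, so after positions 178, 208, 239.
Linear molecule, 3 cuts → 4 fragments:
  1–178 → 178 bp
  179–208 → 30 bp
  209–239 → 31 bp
  240–254 → 15 bp
Sorted largest to smallest: 178, 31, 30, 15 bp.

178, 31, 30, 15 bp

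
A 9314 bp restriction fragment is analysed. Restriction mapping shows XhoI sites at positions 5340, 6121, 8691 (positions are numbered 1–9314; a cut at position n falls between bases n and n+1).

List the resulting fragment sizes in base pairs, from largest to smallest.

Linear molecule, 3 cuts → 4 fragments:
  5340 − 0 = 5340 bp
  6121 − 5340 = 781 bp
  8691 − 6121 = 2570 bp
  9314 − 8691 = 623 bp
Sorted largest to smallest: 5340, 2570, 781, 623 bp.

5340, 2570, 781, 623 bp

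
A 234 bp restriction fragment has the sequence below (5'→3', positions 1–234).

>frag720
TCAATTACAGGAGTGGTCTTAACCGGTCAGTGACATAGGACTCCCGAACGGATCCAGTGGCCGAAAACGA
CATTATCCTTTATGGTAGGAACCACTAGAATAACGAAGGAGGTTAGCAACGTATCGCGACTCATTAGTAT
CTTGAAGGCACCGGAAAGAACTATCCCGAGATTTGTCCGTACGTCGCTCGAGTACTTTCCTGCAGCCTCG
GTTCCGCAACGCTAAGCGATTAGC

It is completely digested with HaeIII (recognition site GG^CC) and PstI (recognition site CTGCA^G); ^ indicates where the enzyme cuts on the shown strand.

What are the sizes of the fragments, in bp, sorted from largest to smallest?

144, 60, 30 bp

The HaeIII site (GGCC) starts at position 59.
HaeIII cuts after base 2 of each site, so after position 60.
The PstI site (CTGCAG) starts at position 200.
PstI cuts after base 5 of each site (before the last base), so after position 204.
Combined cut positions: 60, 204.
Linear molecule, 2 cuts → 3 fragments:
  1–60 → 60 bp
  61–204 → 144 bp
  205–234 → 30 bp
Sorted largest to smallest: 144, 60, 30 bp.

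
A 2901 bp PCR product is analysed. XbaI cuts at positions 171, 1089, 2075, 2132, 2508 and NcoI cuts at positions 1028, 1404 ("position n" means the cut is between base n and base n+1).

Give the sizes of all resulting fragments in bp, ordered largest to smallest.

Combined cut positions (sorted): 171, 1028, 1089, 1404, 2075, 2132, 2508.
Linear molecule, 7 cuts → 8 fragments:
  171 − 0 = 171 bp
  1028 − 171 = 857 bp
  1089 − 1028 = 61 bp
  1404 − 1089 = 315 bp
  2075 − 1404 = 671 bp
  2132 − 2075 = 57 bp
  2508 − 2132 = 376 bp
  2901 − 2508 = 393 bp
Sorted largest to smallest: 857, 671, 393, 376, 315, 171, 61, 57 bp.

857, 671, 393, 376, 315, 171, 61, 57 bp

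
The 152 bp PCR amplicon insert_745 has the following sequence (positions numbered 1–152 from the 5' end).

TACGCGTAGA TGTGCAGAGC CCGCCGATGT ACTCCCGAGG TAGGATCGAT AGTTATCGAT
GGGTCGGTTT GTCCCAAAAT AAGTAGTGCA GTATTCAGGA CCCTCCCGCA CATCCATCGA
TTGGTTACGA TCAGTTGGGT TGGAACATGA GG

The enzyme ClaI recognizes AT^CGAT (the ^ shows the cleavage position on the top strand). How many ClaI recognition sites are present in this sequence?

3

ATCGAT occurs starting at positions 45, 55, 116.
ClaI cuts at 3 sites.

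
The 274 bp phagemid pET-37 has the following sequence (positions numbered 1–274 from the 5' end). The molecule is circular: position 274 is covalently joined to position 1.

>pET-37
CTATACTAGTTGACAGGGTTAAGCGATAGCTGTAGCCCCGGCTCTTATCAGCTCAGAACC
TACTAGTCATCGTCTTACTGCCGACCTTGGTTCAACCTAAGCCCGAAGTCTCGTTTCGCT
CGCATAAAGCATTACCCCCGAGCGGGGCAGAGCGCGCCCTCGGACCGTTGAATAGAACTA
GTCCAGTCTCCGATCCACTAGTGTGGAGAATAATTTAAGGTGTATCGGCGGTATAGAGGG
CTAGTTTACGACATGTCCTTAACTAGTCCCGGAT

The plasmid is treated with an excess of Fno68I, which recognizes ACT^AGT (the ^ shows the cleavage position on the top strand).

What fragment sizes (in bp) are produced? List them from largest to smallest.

Fno68I sites (ACTAGT) start at positions 5, 62, 177, 197, 262.
Fno68I cuts after base 3 of each site, so after positions 7, 64, 179, 199, 264.
Circular molecule, 5 cuts → 5 fragments:
  8–64 → 57 bp
  65–179 → 115 bp
  180–199 → 20 bp
  200–264 → 65 bp
  265–274 then 1–7 → 10 + 7 = 17 bp
Sorted largest to smallest: 115, 65, 57, 20, 17 bp.

115, 65, 57, 20, 17 bp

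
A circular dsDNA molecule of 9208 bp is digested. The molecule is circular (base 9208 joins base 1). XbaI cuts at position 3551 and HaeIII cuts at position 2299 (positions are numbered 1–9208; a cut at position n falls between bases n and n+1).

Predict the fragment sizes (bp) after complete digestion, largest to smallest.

Combined cut positions (sorted): 2299, 3551.
Circular molecule, 2 cuts → 2 fragments:
  3551 − 2299 = 1252 bp
  wrap: 9208 − 3551 + 2299 = 7956 bp
Sorted largest to smallest: 7956, 1252 bp.

7956, 1252 bp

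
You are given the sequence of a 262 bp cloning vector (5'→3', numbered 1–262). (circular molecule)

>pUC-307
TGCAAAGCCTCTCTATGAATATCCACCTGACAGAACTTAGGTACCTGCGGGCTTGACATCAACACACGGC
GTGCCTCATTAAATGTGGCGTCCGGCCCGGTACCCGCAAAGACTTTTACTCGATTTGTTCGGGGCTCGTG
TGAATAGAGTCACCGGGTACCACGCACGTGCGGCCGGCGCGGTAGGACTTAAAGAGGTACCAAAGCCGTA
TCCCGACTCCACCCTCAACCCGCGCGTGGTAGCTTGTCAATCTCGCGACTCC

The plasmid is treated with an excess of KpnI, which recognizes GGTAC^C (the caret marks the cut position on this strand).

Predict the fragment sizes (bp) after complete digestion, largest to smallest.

106, 59, 57, 40 bp

KpnI sites (GGTACC) start at positions 40, 99, 156, 196.
KpnI cuts after base 5 of each site (before the last base), so after positions 44, 103, 160, 200.
Circular molecule, 4 cuts → 4 fragments:
  45–103 → 59 bp
  104–160 → 57 bp
  161–200 → 40 bp
  201–262 then 1–44 → 62 + 44 = 106 bp
Sorted largest to smallest: 106, 59, 57, 40 bp.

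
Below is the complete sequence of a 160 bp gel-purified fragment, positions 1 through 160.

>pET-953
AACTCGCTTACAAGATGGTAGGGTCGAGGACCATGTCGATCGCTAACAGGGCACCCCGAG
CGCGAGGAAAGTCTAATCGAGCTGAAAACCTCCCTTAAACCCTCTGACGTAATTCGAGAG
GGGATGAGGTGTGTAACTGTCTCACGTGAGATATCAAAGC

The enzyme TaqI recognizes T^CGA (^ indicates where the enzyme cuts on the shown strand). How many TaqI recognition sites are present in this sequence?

4

TCGA occurs starting at positions 24, 36, 77, 114.
TaqI cuts at 4 sites.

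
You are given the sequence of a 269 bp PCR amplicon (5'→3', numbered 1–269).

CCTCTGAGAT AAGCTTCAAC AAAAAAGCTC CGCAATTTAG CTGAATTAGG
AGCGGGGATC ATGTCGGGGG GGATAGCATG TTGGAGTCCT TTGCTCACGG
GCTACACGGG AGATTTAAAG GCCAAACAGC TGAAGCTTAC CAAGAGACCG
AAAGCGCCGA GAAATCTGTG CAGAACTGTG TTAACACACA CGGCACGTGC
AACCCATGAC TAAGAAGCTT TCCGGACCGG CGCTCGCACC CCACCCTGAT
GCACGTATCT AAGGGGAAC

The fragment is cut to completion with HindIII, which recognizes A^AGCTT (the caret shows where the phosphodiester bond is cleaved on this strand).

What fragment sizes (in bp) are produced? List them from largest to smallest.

122, 82, 54, 11 bp

HindIII sites (AAGCTT) start at positions 11, 133, 215.
HindIII cuts after the first base of each site, so after positions 11, 133, 215.
Linear molecule, 3 cuts → 4 fragments:
  1–11 → 11 bp
  12–133 → 122 bp
  134–215 → 82 bp
  216–269 → 54 bp
Sorted largest to smallest: 122, 82, 54, 11 bp.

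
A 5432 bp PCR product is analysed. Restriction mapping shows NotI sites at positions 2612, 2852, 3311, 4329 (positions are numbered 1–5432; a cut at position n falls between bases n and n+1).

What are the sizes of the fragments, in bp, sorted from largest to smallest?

2612, 1103, 1018, 459, 240 bp

Linear molecule, 4 cuts → 5 fragments:
  2612 − 0 = 2612 bp
  2852 − 2612 = 240 bp
  3311 − 2852 = 459 bp
  4329 − 3311 = 1018 bp
  5432 − 4329 = 1103 bp
Sorted largest to smallest: 2612, 1103, 1018, 459, 240 bp.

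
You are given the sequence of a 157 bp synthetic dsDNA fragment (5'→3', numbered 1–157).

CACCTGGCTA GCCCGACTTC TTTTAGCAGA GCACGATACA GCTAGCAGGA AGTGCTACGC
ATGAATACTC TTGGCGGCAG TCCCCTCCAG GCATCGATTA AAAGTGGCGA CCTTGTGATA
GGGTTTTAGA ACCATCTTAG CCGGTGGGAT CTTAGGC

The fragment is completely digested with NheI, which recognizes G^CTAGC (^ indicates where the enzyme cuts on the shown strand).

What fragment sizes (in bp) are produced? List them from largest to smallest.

NheI sites (GCTAGC) start at positions 7, 41.
NheI cuts after the first base of each site, so after positions 7, 41.
Linear molecule, 2 cuts → 3 fragments:
  1–7 → 7 bp
  8–41 → 34 bp
  42–157 → 116 bp
Sorted largest to smallest: 116, 34, 7 bp.

116, 34, 7 bp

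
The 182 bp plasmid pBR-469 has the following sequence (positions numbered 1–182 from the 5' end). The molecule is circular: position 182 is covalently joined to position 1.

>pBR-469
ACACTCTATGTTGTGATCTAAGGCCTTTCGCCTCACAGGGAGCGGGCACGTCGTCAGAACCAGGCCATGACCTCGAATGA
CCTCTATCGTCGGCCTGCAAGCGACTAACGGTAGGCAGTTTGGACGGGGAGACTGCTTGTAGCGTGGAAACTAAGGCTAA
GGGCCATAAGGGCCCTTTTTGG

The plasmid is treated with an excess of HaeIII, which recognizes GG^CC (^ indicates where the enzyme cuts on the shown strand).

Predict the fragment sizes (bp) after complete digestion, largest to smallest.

70, 41, 33, 29, 9 bp

HaeIII sites (GGCC) start at positions 22, 63, 92, 162, 171.
HaeIII cuts after base 2 of each site, so after positions 23, 64, 93, 163, 172.
Circular molecule, 5 cuts → 5 fragments:
  24–64 → 41 bp
  65–93 → 29 bp
  94–163 → 70 bp
  164–172 → 9 bp
  173–182 then 1–23 → 10 + 23 = 33 bp
Sorted largest to smallest: 70, 41, 33, 29, 9 bp.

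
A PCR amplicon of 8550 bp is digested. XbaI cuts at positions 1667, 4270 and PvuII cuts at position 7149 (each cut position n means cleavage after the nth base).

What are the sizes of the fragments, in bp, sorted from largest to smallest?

2879, 2603, 1667, 1401 bp

Combined cut positions (sorted): 1667, 4270, 7149.
Linear molecule, 3 cuts → 4 fragments:
  1667 − 0 = 1667 bp
  4270 − 1667 = 2603 bp
  7149 − 4270 = 2879 bp
  8550 − 7149 = 1401 bp
Sorted largest to smallest: 2879, 2603, 1667, 1401 bp.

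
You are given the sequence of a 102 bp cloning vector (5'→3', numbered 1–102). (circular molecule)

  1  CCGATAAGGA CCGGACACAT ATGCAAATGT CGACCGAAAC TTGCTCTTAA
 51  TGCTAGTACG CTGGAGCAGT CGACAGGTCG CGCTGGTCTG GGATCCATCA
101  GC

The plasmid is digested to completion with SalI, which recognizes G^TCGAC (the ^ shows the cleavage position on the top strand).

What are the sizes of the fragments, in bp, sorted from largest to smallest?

62, 40 bp

SalI sites (GTCGAC) start at positions 29, 69.
SalI cuts after the first base of each site, so after positions 29, 69.
Circular molecule, 2 cuts → 2 fragments:
  30–69 → 40 bp
  70–102 then 1–29 → 33 + 29 = 62 bp
Sorted largest to smallest: 62, 40 bp.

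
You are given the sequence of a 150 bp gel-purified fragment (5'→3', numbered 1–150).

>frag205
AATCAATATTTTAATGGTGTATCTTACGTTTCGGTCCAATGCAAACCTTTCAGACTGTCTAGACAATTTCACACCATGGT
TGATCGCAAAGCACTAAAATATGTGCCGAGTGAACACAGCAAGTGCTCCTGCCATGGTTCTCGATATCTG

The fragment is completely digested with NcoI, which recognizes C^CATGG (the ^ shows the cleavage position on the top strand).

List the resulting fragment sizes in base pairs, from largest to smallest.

74, 58, 18 bp

NcoI sites (CCATGG) start at positions 74, 132.
NcoI cuts after the first base of each site, so after positions 74, 132.
Linear molecule, 2 cuts → 3 fragments:
  1–74 → 74 bp
  75–132 → 58 bp
  133–150 → 18 bp
Sorted largest to smallest: 74, 58, 18 bp.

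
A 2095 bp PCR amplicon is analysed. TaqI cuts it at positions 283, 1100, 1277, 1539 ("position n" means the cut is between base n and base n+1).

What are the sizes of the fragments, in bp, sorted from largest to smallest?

817, 556, 283, 262, 177 bp

Linear molecule, 4 cuts → 5 fragments:
  283 − 0 = 283 bp
  1100 − 283 = 817 bp
  1277 − 1100 = 177 bp
  1539 − 1277 = 262 bp
  2095 − 1539 = 556 bp
Sorted largest to smallest: 817, 556, 283, 262, 177 bp.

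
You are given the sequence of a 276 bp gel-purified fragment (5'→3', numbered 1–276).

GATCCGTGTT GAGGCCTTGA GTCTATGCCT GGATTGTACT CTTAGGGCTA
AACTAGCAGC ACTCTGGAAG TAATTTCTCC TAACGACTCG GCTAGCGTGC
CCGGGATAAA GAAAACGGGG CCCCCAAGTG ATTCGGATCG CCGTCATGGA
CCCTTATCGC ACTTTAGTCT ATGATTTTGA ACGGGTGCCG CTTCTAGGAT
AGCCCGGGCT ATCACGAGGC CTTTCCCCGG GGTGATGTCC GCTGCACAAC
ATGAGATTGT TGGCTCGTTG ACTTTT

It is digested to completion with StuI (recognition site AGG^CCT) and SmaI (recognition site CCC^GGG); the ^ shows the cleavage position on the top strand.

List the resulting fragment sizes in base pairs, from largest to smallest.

StuI sites (AGGCCT) start at positions 12, 217.
StuI cuts after base 3 of each site, so after positions 14, 219.
SmaI sites (CCCGGG) start at positions 100, 203, 226.
SmaI cuts after base 3 of each site, so after positions 102, 205, 228.
Combined cut positions: 14, 102, 205, 219, 228.
Linear molecule, 5 cuts → 6 fragments:
  1–14 → 14 bp
  15–102 → 88 bp
  103–205 → 103 bp
  206–219 → 14 bp
  220–228 → 9 bp
  229–276 → 48 bp
Sorted largest to smallest: 103, 88, 48, 14, 14, 9 bp.

103, 88, 48, 14, 14, 9 bp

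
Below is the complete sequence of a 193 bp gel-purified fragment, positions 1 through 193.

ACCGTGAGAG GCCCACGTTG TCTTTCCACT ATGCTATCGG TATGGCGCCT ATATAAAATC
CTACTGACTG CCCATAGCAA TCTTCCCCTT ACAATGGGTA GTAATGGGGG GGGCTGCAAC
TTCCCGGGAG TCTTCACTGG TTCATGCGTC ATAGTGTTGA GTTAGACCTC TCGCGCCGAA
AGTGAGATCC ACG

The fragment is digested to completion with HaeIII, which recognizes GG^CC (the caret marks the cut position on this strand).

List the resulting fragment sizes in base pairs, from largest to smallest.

182, 11 bp

The HaeIII site (GGCC) starts at position 10.
HaeIII cuts after base 2 of each site, so after position 11.
Linear molecule, 1 cut → 2 fragments:
  1–11 → 11 bp
  12–193 → 182 bp
Sorted largest to smallest: 182, 11 bp.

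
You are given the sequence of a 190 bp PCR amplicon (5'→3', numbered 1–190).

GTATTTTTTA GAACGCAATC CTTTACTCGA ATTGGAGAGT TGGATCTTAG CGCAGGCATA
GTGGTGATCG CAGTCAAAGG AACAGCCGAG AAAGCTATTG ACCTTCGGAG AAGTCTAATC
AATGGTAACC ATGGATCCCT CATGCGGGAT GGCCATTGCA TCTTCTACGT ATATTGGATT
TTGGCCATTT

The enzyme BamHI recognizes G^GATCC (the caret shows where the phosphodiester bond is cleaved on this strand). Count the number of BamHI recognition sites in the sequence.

1

GGATCC occurs starting at position 133.
BamHI cuts at 1 site.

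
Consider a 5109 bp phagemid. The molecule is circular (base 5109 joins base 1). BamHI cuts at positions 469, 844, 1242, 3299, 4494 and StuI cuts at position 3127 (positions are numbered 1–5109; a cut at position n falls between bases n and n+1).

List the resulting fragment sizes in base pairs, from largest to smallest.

1885, 1195, 1084, 398, 375, 172 bp

Combined cut positions (sorted): 469, 844, 1242, 3127, 3299, 4494.
Circular molecule, 6 cuts → 6 fragments:
  844 − 469 = 375 bp
  1242 − 844 = 398 bp
  3127 − 1242 = 1885 bp
  3299 − 3127 = 172 bp
  4494 − 3299 = 1195 bp
  wrap: 5109 − 4494 + 469 = 1084 bp
Sorted largest to smallest: 1885, 1195, 1084, 398, 375, 172 bp.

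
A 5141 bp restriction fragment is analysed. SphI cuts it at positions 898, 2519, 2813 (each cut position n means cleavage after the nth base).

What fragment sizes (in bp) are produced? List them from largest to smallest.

2328, 1621, 898, 294 bp

Linear molecule, 3 cuts → 4 fragments:
  898 − 0 = 898 bp
  2519 − 898 = 1621 bp
  2813 − 2519 = 294 bp
  5141 − 2813 = 2328 bp
Sorted largest to smallest: 2328, 1621, 898, 294 bp.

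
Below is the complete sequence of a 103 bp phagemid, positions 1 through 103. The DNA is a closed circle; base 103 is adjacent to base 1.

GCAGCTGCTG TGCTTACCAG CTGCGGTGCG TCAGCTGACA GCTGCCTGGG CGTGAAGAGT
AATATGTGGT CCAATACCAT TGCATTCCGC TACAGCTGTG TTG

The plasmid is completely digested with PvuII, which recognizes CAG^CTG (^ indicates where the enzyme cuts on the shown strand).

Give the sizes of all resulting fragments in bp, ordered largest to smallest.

54, 16, 14, 12, 7 bp

PvuII sites (CAGCTG) start at positions 2, 18, 32, 39, 93.
PvuII cuts after base 3 of each site, so after positions 4, 20, 34, 41, 95.
Circular molecule, 5 cuts → 5 fragments:
  5–20 → 16 bp
  21–34 → 14 bp
  35–41 → 7 bp
  42–95 → 54 bp
  96–103 then 1–4 → 8 + 4 = 12 bp
Sorted largest to smallest: 54, 16, 14, 12, 7 bp.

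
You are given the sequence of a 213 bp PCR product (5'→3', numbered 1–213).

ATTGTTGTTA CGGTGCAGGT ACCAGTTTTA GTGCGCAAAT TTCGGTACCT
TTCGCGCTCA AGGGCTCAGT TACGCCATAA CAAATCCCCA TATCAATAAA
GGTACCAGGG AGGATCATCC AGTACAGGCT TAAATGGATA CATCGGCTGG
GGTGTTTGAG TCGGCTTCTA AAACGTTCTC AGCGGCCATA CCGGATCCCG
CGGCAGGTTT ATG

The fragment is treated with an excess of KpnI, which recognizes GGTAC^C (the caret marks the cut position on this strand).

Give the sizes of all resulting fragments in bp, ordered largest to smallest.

KpnI sites (GGTACC) start at positions 18, 44, 101.
KpnI cuts after base 5 of each site (before the last base), so after positions 22, 48, 105.
Linear molecule, 3 cuts → 4 fragments:
  1–22 → 22 bp
  23–48 → 26 bp
  49–105 → 57 bp
  106–213 → 108 bp
Sorted largest to smallest: 108, 57, 26, 22 bp.

108, 57, 26, 22 bp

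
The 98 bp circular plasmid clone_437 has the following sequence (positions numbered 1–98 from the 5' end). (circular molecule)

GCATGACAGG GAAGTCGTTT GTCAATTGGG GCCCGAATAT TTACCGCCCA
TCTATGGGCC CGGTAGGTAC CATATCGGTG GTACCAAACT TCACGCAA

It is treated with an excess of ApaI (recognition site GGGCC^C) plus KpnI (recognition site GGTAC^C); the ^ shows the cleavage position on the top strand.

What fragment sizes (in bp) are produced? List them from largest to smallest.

ApaI sites (GGGCCC) start at positions 29, 56.
ApaI cuts after base 5 of each site (before the last base), so after positions 33, 60.
KpnI sites (GGTACC) start at positions 66, 80.
KpnI cuts after base 5 of each site (before the last base), so after positions 70, 84.
Combined cut positions: 33, 60, 70, 84.
Circular molecule, 4 cuts → 4 fragments:
  34–60 → 27 bp
  61–70 → 10 bp
  71–84 → 14 bp
  85–98 then 1–33 → 14 + 33 = 47 bp
Sorted largest to smallest: 47, 27, 14, 10 bp.

47, 27, 14, 10 bp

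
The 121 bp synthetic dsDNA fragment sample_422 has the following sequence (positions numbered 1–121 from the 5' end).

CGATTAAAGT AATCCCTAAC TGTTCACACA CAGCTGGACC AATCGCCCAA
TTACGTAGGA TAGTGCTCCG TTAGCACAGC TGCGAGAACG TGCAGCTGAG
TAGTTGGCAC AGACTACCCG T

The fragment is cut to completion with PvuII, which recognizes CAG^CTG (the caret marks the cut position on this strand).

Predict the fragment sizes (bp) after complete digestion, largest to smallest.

PvuII sites (CAGCTG) start at positions 31, 77, 93.
PvuII cuts after base 3 of each site, so after positions 33, 79, 95.
Linear molecule, 3 cuts → 4 fragments:
  1–33 → 33 bp
  34–79 → 46 bp
  80–95 → 16 bp
  96–121 → 26 bp
Sorted largest to smallest: 46, 33, 26, 16 bp.

46, 33, 26, 16 bp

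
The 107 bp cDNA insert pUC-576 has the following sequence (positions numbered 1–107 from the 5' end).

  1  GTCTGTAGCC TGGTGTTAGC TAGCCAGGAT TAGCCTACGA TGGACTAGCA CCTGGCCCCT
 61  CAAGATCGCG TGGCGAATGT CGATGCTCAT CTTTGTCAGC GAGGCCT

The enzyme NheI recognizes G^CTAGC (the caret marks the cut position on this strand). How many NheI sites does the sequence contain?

1

GCTAGC occurs starting at position 19.
NheI cuts at 1 site.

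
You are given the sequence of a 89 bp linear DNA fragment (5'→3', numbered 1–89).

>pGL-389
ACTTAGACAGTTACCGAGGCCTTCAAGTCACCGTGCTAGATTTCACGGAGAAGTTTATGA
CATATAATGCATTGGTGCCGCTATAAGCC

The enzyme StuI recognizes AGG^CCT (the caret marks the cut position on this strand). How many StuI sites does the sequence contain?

AGGCCT occurs starting at position 17.
StuI cuts at 1 site.

1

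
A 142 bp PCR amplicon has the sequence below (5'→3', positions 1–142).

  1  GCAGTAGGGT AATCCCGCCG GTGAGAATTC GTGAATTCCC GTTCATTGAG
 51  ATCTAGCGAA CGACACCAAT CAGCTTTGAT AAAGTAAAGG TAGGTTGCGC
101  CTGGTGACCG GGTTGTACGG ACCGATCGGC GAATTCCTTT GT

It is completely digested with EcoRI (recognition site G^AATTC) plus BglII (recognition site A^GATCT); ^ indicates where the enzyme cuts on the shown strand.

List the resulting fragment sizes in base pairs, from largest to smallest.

EcoRI sites (GAATTC) start at positions 25, 33, 131.
EcoRI cuts after the first base of each site, so after positions 25, 33, 131.
The BglII site (AGATCT) starts at position 49.
BglII cuts after the first base of each site, so after position 49.
Combined cut positions: 25, 33, 49, 131.
Linear molecule, 4 cuts → 5 fragments:
  1–25 → 25 bp
  26–33 → 8 bp
  34–49 → 16 bp
  50–131 → 82 bp
  132–142 → 11 bp
Sorted largest to smallest: 82, 25, 16, 11, 8 bp.

82, 25, 16, 11, 8 bp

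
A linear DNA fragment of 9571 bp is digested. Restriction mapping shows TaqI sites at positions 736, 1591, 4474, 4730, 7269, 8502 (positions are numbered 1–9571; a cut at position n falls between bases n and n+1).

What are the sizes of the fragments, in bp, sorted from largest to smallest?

2883, 2539, 1233, 1069, 855, 736, 256 bp

Linear molecule, 6 cuts → 7 fragments:
  736 − 0 = 736 bp
  1591 − 736 = 855 bp
  4474 − 1591 = 2883 bp
  4730 − 4474 = 256 bp
  7269 − 4730 = 2539 bp
  8502 − 7269 = 1233 bp
  9571 − 8502 = 1069 bp
Sorted largest to smallest: 2883, 2539, 1233, 1069, 855, 736, 256 bp.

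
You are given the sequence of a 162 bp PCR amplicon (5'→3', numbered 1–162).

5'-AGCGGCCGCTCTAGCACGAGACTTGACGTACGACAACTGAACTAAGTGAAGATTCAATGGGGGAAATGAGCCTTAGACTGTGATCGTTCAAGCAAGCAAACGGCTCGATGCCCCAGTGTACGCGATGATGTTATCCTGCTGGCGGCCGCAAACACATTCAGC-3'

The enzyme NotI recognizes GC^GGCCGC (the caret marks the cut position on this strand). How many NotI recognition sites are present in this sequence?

2

GCGGCCGC occurs starting at positions 2, 142.
NotI cuts at 2 sites.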